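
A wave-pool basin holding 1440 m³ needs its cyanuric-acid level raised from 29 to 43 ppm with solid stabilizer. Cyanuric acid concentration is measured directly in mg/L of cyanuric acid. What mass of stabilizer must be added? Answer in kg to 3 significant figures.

20.2 kg

Volume: 1440 m³ = 1,440,000 L.
CYA to add: (43 − 29) = 14 mg/L × 1,440,000 L = 20,160 g cyanuric acid.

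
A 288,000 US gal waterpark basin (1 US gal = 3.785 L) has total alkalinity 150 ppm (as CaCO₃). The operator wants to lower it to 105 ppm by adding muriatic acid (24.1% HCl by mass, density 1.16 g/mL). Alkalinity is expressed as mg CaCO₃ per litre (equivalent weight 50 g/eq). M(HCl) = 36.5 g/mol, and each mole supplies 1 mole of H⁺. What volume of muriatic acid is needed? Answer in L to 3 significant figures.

128 L

Volume: 288,000 US gal × 3.785 L/gal = 1,090,080 L.
Alkalinity to neutralize: (150 − 105) = 45 mg/L as CaCO₃ × 1,090,080 L = 49,050 g as CaCO₃.
Equivalents of H⁺ required: 49,050 ÷ 50 g/eq = 981.1 eq = 981.1 mol HCl.
Mass of HCl: 981.1 × 36.5 = 35,810 g.
Mass of 24.1% solution: 35,810 / 0.241 = 148,600 g.
Volume: 148,600 g ÷ 1.16 g/mL = 128,100 mL.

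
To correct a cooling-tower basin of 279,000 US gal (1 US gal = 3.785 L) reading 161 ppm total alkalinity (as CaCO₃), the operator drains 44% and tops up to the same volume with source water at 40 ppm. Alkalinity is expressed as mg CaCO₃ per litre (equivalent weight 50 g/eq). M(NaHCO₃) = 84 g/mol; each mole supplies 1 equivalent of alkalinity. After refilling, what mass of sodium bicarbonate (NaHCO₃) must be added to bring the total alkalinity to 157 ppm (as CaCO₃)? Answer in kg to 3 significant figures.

87.4 kg

Volume: 279,000 US gal × 3.785 L/gal = 1,056,015 L.
After draining 44% and refilling: 161 × 0.56 + 40 × 0.44 = 107.76 ppm.
Deficit to target: 157 − 107.76 = 49.24 mg/L.
As CaCO₃: 49.24 mg/L × 1,056,015 L = 52,000 g; ÷ 50 g/eq ÷ 1 = 1040 mol NaHCO₃.
Mass: 1040 × 84 = 87,360 g.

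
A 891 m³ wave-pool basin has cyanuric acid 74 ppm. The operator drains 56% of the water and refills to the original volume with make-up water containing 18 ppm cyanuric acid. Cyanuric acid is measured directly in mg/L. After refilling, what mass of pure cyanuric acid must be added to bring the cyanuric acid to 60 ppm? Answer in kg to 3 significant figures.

15.5 kg

Volume: 891 m³ = 891,000 L.
After draining 56% and refilling: 74 × 0.44 + 18 × 0.56 = 42.64 ppm.
Deficit to target: 60 − 42.64 = 17.36 mg/L.
Mass: 17.36 mg/L × 891,000 L = 15,470 g cyanuric acid.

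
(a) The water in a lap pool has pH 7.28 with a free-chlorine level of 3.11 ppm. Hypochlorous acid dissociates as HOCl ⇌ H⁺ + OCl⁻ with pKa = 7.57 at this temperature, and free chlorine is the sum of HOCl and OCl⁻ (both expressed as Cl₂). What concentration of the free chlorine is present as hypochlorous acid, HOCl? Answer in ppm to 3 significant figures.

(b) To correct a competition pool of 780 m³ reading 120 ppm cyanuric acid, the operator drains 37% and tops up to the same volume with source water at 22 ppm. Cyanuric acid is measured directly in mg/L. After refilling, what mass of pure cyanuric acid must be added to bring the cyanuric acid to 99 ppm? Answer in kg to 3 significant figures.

(a) 2.06 ppm; (b) 11.9 kg

(a) [OCl⁻]/[HOCl] = 10^(pH − pKa) = 10^(7.28 − 7.57) = 10^-0.29 = 0.5129.
(a) Fraction as HOCl = 1 / (1 + 0.5129) = 0.661.
(a) HOCl = 0.661 × 3.11 ppm = 2.056 ppm.

(b) Volume: 780 m³ = 780,000 L.
(b) After draining 37% and refilling: 120 × 0.63 + 22 × 0.37 = 83.74 ppm.
(b) Deficit to target: 99 − 83.74 = 15.26 mg/L.
(b) Mass: 15.26 mg/L × 780,000 L = 11,900 g cyanuric acid.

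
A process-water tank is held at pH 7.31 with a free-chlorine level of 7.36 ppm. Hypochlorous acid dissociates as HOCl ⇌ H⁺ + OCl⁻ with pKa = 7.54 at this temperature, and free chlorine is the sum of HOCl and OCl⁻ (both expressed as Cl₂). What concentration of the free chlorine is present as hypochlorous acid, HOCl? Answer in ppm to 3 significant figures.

[OCl⁻]/[HOCl] = 10^(pH − pKa) = 10^(7.31 − 7.54) = 10^-0.23 = 0.5888.
Fraction as HOCl = 1 / (1 + 0.5888) = 0.6294.
HOCl = 0.6294 × 7.36 ppm = 4.632 ppm.

4.63 ppm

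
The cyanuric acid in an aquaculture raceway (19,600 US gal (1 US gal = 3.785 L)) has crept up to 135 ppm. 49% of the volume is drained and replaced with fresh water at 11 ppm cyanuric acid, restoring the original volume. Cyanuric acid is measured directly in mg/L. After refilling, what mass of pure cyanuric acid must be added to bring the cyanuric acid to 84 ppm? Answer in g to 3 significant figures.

724 g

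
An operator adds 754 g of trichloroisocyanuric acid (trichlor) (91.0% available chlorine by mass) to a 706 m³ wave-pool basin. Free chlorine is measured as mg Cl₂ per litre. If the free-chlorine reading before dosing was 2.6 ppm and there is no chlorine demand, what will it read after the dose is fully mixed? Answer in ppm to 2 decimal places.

3.57 ppm

Volume: 706 m³ = 706,000 L.
Available chlorine delivered: 754 g × 0.91 = 686.1 g as Cl₂.
Concentration rise: 686.1 g / 706,000 L = 0.9719 mg/L = 0.97 ppm.
Final FC: 2.6 + 0.97 = 3.57 ppm.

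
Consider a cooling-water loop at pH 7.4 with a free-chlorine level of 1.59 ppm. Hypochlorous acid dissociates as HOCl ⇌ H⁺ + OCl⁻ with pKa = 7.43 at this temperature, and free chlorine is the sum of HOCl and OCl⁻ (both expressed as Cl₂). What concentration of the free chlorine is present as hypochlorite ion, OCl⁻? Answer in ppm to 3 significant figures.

[OCl⁻]/[HOCl] = 10^(pH − pKa) = 10^(7.4 − 7.43) = 10^-0.03 = 0.9333.
Fraction as HOCl = 1 / (1 + 0.9333) = 0.5173.
OCl⁻ = (1 − 0.5173) × 1.59 ppm = 0.7676 ppm.

0.768 ppm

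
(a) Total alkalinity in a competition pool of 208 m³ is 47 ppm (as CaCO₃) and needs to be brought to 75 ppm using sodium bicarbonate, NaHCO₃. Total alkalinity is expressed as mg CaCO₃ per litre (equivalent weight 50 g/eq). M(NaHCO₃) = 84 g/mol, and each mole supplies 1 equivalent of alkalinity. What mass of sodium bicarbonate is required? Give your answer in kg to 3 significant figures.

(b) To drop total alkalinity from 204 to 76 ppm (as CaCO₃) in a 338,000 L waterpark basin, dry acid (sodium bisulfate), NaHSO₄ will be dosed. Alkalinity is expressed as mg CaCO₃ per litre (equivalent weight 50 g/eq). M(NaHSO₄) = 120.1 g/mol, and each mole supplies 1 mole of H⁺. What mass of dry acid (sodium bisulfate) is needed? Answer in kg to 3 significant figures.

(a) 9.78 kg; (b) 104 kg

(a) Volume: 208 m³ = 208,000 L.
(a) Alkalinity to add: (75 − 47) = 28 mg/L as CaCO₃ × 208,000 L = 5824 g as CaCO₃.
(a) Equivalents: 5824 g ÷ 50 g/eq = 116.5 eq.
(a) NaHCO₃ supplies 1 eq per mole → 116.5 mol.
(a) Mass: 116.5 mol × 84 g/mol = 9784 g.

(b) Alkalinity to neutralize: (204 − 76) = 128 mg/L as CaCO₃ × 338,000 L = 43,260 g as CaCO₃.
(b) Equivalents of H⁺ required: 43,260 ÷ 50 g/eq = 865.3 eq = 865.3 mol NaHSO₄.
(b) Mass of NaHSO₄: 865.3 × 120.1 = 103,900 g.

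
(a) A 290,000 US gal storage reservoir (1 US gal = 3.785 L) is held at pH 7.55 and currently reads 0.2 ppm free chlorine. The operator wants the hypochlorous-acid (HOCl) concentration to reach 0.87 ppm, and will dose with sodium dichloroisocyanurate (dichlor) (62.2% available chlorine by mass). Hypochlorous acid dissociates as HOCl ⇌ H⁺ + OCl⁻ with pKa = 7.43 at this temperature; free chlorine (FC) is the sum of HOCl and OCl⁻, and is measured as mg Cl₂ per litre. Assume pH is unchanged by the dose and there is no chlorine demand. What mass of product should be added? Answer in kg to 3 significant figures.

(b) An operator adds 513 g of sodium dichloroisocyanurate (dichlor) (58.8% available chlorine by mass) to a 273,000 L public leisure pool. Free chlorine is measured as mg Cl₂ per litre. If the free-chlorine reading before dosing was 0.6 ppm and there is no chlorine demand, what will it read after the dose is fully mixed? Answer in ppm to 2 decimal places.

(a) 3.21 kg; (b) 1.70 ppm

(a) Volume: 290,000 US gal × 3.785 L/gal = 1,097,650 L.
(a) [OCl⁻]/[HOCl] = 10^(pH − pKa) = 10^(7.55 − 7.43) = 1.318; fraction as HOCl = 1/(1 + 1.318) = 0.4314.
(a) Free chlorine required for 0.87 ppm HOCl: 0.87 / 0.4314 = 2.017 ppm.
(a) FC to add: 2.017 − 0.2 = 1.817 mg/L as Cl₂.
(a) Cl₂ equivalent: 1.817 mg/L × 1,097,650 L = 1994 g.
(a) Product at 62.2% available Cl: 1994 / 0.622 = 3206 g.

(b) Available chlorine delivered: 513 g × 0.588 = 301.6 g as Cl₂.
(b) Concentration rise: 301.6 g / 273,000 L = 1.105 mg/L = 1.10 ppm.
(b) Final FC: 0.6 + 1.10 = 1.70 ppm.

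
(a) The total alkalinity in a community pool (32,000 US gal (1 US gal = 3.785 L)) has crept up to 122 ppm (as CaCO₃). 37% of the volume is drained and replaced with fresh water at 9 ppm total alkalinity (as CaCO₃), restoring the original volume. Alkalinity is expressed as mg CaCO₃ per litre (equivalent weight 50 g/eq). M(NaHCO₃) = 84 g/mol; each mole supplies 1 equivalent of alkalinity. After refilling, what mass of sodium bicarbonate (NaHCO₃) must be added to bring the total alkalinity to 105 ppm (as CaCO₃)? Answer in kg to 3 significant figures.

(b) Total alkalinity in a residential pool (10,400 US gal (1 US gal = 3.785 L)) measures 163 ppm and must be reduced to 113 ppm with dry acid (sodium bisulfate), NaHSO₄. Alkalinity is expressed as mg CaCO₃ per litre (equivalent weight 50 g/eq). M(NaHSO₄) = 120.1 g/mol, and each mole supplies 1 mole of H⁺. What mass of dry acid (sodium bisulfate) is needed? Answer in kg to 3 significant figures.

(a) 5.05 kg; (b) 4.73 kg

(a) Volume: 32,000 US gal × 3.785 L/gal = 121,120 L.
(a) After draining 37% and refilling: 122 × 0.63 + 9 × 0.37 = 80.19 ppm.
(a) Deficit to target: 105 − 80.19 = 24.81 mg/L.
(a) As CaCO₃: 24.81 mg/L × 121,120 L = 3005 g; ÷ 50 g/eq ÷ 1 = 60.1 mol NaHCO₃.
(a) Mass: 60.1 × 84 = 5048 g.

(b) Volume: 10,400 US gal × 3.785 L/gal = 39,364 L.
(b) Alkalinity to neutralize: (163 − 113) = 50 mg/L as CaCO₃ × 39,364 L = 1968 g as CaCO₃.
(b) Equivalents of H⁺ required: 1968 ÷ 50 g/eq = 39.36 eq = 39.36 mol NaHSO₄.
(b) Mass of NaHSO₄: 39.36 × 120.1 = 4728 g.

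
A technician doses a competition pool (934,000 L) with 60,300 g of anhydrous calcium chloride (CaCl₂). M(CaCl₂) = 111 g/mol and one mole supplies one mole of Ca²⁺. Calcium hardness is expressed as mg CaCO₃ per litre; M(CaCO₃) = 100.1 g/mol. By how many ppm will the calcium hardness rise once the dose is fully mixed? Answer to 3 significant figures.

58.2 ppm

Moles of Ca²⁺: 60,300 g ÷ 111 g/mol = 543.2 mol.
As CaCO₃: 543.2 mol × 100.1 g/mol = 54,380 g.
Rise: 54,380 g / 934,000 L × 1000 = 58.22 mg/L.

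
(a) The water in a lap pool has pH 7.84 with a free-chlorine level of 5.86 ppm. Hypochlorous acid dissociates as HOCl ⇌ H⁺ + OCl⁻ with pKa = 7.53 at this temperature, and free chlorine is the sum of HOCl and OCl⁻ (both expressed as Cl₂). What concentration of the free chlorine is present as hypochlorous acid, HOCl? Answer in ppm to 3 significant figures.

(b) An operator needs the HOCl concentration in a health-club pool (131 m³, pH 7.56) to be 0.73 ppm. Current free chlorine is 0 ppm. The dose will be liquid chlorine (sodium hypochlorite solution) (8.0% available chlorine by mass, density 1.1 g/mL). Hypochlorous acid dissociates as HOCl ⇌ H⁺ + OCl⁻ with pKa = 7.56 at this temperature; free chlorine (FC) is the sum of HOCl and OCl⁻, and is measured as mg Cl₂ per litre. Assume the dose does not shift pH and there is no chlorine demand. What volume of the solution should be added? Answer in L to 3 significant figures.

(a) [OCl⁻]/[HOCl] = 10^(pH − pKa) = 10^(7.84 − 7.53) = 10^0.31 = 2.042.
(a) Fraction as HOCl = 1 / (1 + 2.042) = 0.3288.
(a) HOCl = 0.3288 × 5.86 ppm = 1.927 ppm.

(b) Volume: 131 m³ = 131,000 L.
(b) [OCl⁻]/[HOCl] = 10^(pH − pKa) = 10^(7.56 − 7.56) = 1; fraction as HOCl = 1/(1 + 1) = 0.5.
(b) Free chlorine required for 0.73 ppm HOCl: 0.73 / 0.5 = 1.46 ppm.
(b) FC to add: 1.46 − 0 = 1.46 mg/L as Cl₂.
(b) Cl₂ equivalent: 1.46 mg/L × 131,000 L = 191.3 g.
(b) Product at 8.0% available Cl: 191.3 / 0.08 = 2391 g.
(b) Volume: 2391 g ÷ 1.1 g/mL = 2173 mL.

(a) 1.93 ppm; (b) 2.17 L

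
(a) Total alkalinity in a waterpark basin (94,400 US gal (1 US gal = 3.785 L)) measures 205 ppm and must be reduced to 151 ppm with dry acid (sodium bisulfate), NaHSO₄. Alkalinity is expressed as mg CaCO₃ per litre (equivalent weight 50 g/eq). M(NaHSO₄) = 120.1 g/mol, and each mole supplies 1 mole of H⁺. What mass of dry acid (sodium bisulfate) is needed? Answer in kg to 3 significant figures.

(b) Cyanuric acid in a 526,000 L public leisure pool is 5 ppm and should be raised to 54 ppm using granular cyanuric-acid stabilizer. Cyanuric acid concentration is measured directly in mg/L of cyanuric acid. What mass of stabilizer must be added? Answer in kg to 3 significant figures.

(a) 46.3 kg; (b) 25.8 kg

(a) Volume: 94,400 US gal × 3.785 L/gal = 357,304 L.
(a) Alkalinity to neutralize: (205 − 151) = 54 mg/L as CaCO₃ × 357,304 L = 19,290 g as CaCO₃.
(a) Equivalents of H⁺ required: 19,290 ÷ 50 g/eq = 385.9 eq = 385.9 mol NaHSO₄.
(a) Mass of NaHSO₄: 385.9 × 120.1 = 46,350 g.

(b) CYA to add: (54 − 5) = 49 mg/L × 526,000 L = 25,770 g cyanuric acid.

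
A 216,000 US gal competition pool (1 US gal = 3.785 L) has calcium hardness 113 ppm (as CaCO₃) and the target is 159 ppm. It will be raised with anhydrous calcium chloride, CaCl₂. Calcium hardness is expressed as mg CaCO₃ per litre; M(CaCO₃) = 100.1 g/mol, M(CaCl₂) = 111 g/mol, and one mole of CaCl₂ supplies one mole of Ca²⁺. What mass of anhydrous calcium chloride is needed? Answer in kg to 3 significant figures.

41.7 kg

Volume: 216,000 US gal × 3.785 L/gal = 817,560 L.
Hardness to add: (159 − 113) = 46 mg/L as CaCO₃ × 817,560 L = 37,610 g as CaCO₃.
Moles of Ca²⁺ (1 mol Ca²⁺ ≡ 1 mol CaCO₃): 37,610 / 100.1 g/mol = 375.7 mol.
Mass of CaCl₂: 375.7 × 111 = 41,700 g.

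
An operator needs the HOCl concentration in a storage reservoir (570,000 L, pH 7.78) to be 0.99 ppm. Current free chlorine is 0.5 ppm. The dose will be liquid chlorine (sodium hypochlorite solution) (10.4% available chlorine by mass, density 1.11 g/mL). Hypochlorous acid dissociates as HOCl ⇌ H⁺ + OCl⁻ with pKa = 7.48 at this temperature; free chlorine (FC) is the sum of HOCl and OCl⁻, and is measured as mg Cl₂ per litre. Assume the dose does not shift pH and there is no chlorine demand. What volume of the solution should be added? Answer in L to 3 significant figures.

12.2 L

[OCl⁻]/[HOCl] = 10^(pH − pKa) = 10^(7.78 − 7.48) = 1.995; fraction as HOCl = 1/(1 + 1.995) = 0.3339.
Free chlorine required for 0.99 ppm HOCl: 0.99 / 0.3339 = 2.965 ppm.
FC to add: 2.965 − 0.5 = 2.465 mg/L as Cl₂.
Cl₂ equivalent: 2.465 mg/L × 570,000 L = 1405 g.
Product at 10.4% available Cl: 1405 / 0.104 = 13,510 g.
Volume: 13,510 g ÷ 1.11 g/mL = 12,170 mL.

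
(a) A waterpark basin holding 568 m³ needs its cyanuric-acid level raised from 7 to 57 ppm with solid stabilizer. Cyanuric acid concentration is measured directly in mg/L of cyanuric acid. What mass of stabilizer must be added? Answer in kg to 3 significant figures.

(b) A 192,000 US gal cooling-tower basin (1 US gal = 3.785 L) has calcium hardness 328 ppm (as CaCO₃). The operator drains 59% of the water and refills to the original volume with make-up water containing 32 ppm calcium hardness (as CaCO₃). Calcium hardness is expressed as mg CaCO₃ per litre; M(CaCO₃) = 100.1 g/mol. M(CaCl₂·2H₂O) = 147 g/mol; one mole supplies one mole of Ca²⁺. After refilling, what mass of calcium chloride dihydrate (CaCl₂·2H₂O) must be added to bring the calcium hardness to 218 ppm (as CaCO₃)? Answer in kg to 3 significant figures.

(a) 28.4 kg; (b) 69.0 kg

(a) Volume: 568 m³ = 568,000 L.
(a) CYA to add: (57 − 7) = 50 mg/L × 568,000 L = 28,400 g cyanuric acid.

(b) Volume: 192,000 US gal × 3.785 L/gal = 726,720 L.
(b) After draining 59% and refilling: 328 × 0.41 + 32 × 0.59 = 153.36 ppm.
(b) Deficit to target: 218 − 153.36 = 64.64 mg/L.
(b) As CaCO₃: 64.64 mg/L × 726,720 L = 46,980 g; ÷ 100.1 = 469.3 mol Ca²⁺.
(b) Mass: 469.3 × 147 = 68,980 g.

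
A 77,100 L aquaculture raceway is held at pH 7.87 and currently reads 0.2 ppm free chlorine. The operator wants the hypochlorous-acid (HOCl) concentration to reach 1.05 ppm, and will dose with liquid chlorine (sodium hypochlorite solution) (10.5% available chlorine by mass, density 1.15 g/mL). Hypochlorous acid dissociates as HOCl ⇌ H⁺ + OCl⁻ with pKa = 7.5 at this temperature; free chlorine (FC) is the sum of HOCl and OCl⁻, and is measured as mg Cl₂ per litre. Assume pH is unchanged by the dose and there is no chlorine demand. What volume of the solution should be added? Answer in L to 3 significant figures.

[OCl⁻]/[HOCl] = 10^(pH − pKa) = 10^(7.87 − 7.5) = 2.344; fraction as HOCl = 1/(1 + 2.344) = 0.299.
Free chlorine required for 1.05 ppm HOCl: 1.05 / 0.299 = 3.511 ppm.
FC to add: 3.511 − 0.2 = 3.311 mg/L as Cl₂.
Cl₂ equivalent: 3.311 mg/L × 77,100 L = 255.3 g.
Product at 10.5% available Cl: 255.3 / 0.105 = 2432 g.
Volume: 2432 g ÷ 1.15 g/mL = 2114 mL.

2.11 L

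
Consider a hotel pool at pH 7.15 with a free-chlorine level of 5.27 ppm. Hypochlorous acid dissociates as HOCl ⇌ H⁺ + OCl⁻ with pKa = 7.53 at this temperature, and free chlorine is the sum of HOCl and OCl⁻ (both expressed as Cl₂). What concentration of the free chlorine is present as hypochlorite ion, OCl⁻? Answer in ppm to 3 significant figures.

1.55 ppm

[OCl⁻]/[HOCl] = 10^(pH − pKa) = 10^(7.15 − 7.53) = 10^-0.38 = 0.4169.
Fraction as HOCl = 1 / (1 + 0.4169) = 0.7058.
OCl⁻ = (1 − 0.7058) × 5.27 ppm = 1.551 ppm.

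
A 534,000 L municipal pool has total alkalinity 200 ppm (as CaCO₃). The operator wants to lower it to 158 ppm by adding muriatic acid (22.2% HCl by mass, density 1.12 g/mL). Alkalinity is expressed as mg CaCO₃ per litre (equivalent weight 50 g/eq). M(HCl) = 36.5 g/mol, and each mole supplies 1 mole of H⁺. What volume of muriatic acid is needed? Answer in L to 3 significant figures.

65.8 L

Alkalinity to neutralize: (200 − 158) = 42 mg/L as CaCO₃ × 534,000 L = 22,430 g as CaCO₃.
Equivalents of H⁺ required: 22,430 ÷ 50 g/eq = 448.6 eq = 448.6 mol HCl.
Mass of HCl: 448.6 × 36.5 = 16,370 g.
Mass of 22.2% solution: 16,370 / 0.222 = 73,750 g.
Volume: 73,750 g ÷ 1.12 g/mL = 65,850 mL.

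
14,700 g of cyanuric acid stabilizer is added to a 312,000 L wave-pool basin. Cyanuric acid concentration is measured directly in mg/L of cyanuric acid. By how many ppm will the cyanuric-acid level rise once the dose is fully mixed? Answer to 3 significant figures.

Rise: 14,700 g / 312,000 L × 1000 = 47.12 mg/L.

47.1 ppm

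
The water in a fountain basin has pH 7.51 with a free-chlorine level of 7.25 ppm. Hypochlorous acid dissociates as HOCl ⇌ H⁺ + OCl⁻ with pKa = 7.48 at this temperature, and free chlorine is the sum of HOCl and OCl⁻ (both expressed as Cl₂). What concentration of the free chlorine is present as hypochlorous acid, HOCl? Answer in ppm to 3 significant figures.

3.50 ppm

[OCl⁻]/[HOCl] = 10^(pH − pKa) = 10^(7.51 − 7.48) = 10^0.03 = 1.072.
Fraction as HOCl = 1 / (1 + 1.072) = 0.4827.
HOCl = 0.4827 × 7.25 ppm = 3.5 ppm.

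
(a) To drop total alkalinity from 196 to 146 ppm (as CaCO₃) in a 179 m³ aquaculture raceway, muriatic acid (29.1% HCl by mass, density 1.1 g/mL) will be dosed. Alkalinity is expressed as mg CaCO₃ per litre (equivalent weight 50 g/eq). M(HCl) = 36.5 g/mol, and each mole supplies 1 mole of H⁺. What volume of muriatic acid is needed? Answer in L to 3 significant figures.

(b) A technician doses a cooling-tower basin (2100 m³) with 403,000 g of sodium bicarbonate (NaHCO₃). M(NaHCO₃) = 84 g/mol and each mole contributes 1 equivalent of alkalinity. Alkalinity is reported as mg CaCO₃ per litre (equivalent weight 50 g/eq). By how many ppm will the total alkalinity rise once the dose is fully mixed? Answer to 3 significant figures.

(a) Volume: 179 m³ = 179,000 L.
(a) Alkalinity to neutralize: (196 − 146) = 50 mg/L as CaCO₃ × 179,000 L = 8950 g as CaCO₃.
(a) Equivalents of H⁺ required: 8950 ÷ 50 g/eq = 179 eq = 179 mol HCl.
(a) Mass of HCl: 179 × 36.5 = 6534 g.
(a) Mass of 29.1% solution: 6534 / 0.291 = 22,450 g.
(a) Volume: 22,450 g ÷ 1.1 g/mL = 20,410 mL.

(b) Volume: 2100 m³ = 2,100,000 L.
(b) Moles of NaHCO₃: 403,000 g ÷ 84 g/mol = 4798 mol → 4798 eq of alkalinity.
(b) As CaCO₃: 4798 eq × 50 g/eq = 239,900 g.
(b) Rise: 239,900 g / 2,100,000 L × 1000 = 114.2 mg/L.

(a) 20.4 L; (b) 114 ppm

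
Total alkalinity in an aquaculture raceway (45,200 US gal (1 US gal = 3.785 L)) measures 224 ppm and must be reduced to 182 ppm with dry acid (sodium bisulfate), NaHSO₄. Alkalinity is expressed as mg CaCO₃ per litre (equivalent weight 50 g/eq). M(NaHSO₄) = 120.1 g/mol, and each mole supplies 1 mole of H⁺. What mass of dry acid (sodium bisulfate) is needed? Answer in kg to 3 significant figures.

17.3 kg

Volume: 45,200 US gal × 3.785 L/gal = 171,082 L.
Alkalinity to neutralize: (224 − 182) = 42 mg/L as CaCO₃ × 171,082 L = 7185 g as CaCO₃.
Equivalents of H⁺ required: 7185 ÷ 50 g/eq = 143.7 eq = 143.7 mol NaHSO₄.
Mass of NaHSO₄: 143.7 × 120.1 = 17,260 g.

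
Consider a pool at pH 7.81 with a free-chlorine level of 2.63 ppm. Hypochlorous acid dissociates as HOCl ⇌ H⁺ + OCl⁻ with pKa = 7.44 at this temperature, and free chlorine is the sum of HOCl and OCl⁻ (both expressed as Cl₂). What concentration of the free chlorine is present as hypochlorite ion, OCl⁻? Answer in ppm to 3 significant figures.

1.84 ppm

[OCl⁻]/[HOCl] = 10^(pH − pKa) = 10^(7.81 − 7.44) = 10^0.37 = 2.344.
Fraction as HOCl = 1 / (1 + 2.344) = 0.299.
OCl⁻ = (1 − 0.299) × 2.63 ppm = 1.844 ppm.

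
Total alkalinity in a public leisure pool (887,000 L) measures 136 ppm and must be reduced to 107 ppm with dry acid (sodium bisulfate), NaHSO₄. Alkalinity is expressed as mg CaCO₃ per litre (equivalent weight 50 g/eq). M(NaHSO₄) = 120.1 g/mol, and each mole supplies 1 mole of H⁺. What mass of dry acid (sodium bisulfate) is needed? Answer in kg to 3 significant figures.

61.8 kg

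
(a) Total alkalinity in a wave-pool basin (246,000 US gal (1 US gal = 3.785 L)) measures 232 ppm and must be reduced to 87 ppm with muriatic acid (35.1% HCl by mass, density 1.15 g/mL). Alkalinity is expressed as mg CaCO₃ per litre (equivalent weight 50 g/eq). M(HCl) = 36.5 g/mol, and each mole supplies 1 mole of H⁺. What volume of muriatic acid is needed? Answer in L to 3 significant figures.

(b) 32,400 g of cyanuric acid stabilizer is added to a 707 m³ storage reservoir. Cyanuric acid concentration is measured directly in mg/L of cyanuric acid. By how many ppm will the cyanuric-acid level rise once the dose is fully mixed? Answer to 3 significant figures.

(a) Volume: 246,000 US gal × 3.785 L/gal = 931,110 L.
(a) Alkalinity to neutralize: (232 − 87) = 145 mg/L as CaCO₃ × 931,110 L = 135,000 g as CaCO₃.
(a) Equivalents of H⁺ required: 135,000 ÷ 50 g/eq = 2700 eq = 2700 mol HCl.
(a) Mass of HCl: 2700 × 36.5 = 98,560 g.
(a) Mass of 35.1% solution: 98,560 / 0.351 = 280,800 g.
(a) Volume: 280,800 g ÷ 1.15 g/mL = 244,200 mL.

(b) Volume: 707 m³ = 707,000 L.
(b) Rise: 32,400 g / 707,000 L × 1000 = 45.83 mg/L.

(a) 244 L; (b) 45.8 ppm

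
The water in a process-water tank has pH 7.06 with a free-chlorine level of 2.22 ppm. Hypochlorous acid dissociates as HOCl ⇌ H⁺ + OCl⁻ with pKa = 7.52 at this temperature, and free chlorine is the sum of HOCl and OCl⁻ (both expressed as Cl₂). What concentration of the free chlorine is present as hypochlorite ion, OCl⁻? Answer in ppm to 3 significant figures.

0.572 ppm

[OCl⁻]/[HOCl] = 10^(pH − pKa) = 10^(7.06 − 7.52) = 10^-0.46 = 0.3467.
Fraction as HOCl = 1 / (1 + 0.3467) = 0.7425.
OCl⁻ = (1 − 0.7425) × 2.22 ppm = 0.5716 ppm.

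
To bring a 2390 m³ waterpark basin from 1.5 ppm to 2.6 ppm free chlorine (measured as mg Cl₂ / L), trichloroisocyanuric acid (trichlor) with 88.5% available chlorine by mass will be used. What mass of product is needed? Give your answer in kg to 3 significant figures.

2.97 kg

Volume: 2390 m³ = 2,390,000 L.
Chlorine deficit: 2.6 − 1.5 = 1.1 ppm = 1.1 mg/L as Cl₂.
Cl₂ equivalent needed: 1.1 mg/L × 2,390,000 L = 2,629,000 mg = 2629 g.
Product at 88.5% available chlorine: 2629 / 0.885 = 2971 g.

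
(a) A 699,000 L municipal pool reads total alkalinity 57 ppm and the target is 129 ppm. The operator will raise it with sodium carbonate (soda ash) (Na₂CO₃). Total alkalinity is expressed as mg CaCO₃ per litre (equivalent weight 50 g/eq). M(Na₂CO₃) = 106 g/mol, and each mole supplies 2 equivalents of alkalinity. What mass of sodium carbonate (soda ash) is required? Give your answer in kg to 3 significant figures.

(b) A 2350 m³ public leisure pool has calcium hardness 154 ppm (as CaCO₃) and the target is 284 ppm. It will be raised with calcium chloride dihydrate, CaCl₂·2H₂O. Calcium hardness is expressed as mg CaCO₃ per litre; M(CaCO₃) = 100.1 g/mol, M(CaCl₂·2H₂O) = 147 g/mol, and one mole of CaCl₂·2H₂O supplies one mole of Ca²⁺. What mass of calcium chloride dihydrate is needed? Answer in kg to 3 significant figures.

(a) 53.3 kg; (b) 449 kg

(a) Alkalinity to add: (129 − 57) = 72 mg/L as CaCO₃ × 699,000 L = 50,330 g as CaCO₃.
(a) Equivalents: 50,330 g ÷ 50 g/eq = 1007 eq.
(a) Each mole of Na₂CO₃ supplies 2 eq, so 1007 / 2 = 503.3 mol.
(a) Mass: 503.3 mol × 106 g/mol = 53,350 g.

(b) Volume: 2350 m³ = 2,350,000 L.
(b) Hardness to add: (284 − 154) = 130 mg/L as CaCO₃ × 2,350,000 L = 305,500 g as CaCO₃.
(b) Moles of Ca²⁺ (1 mol Ca²⁺ ≡ 1 mol CaCO₃): 305,500 / 100.1 g/mol = 3052 mol.
(b) Mass of CaCl₂·2H₂O: 3052 × 147 = 448,600 g.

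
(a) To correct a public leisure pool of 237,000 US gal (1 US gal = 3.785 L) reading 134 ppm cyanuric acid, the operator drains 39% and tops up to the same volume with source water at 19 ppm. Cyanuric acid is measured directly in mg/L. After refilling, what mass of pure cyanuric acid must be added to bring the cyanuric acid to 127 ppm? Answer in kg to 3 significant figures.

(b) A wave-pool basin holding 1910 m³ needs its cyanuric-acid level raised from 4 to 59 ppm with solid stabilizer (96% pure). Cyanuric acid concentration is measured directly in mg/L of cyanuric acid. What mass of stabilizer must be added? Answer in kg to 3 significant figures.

(a) Volume: 237,000 US gal × 3.785 L/gal = 897,045 L.
(a) After draining 39% and refilling: 134 × 0.61 + 19 × 0.39 = 89.15 ppm.
(a) Deficit to target: 127 − 89.15 = 37.85 mg/L.
(a) Mass: 37.85 mg/L × 897,045 L = 33,950 g cyanuric acid.

(b) Volume: 1910 m³ = 1,910,000 L.
(b) CYA to add: (59 − 4) = 55 mg/L × 1,910,000 L = 105,000 g cyanuric acid.
(b) At 96% purity: 105,000 / 0.96 = 109,400 g product.

(a) 34.0 kg; (b) 109 kg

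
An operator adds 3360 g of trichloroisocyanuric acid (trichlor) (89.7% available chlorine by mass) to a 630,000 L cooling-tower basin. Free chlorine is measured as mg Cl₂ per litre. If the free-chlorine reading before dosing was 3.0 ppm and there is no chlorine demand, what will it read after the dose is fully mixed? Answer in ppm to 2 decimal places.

Available chlorine delivered: 3360 g × 0.897 = 3014 g as Cl₂.
Concentration rise: 3014 g / 630,000 L = 4.784 mg/L = 4.78 ppm.
Final FC: 3.0 + 4.78 = 7.78 ppm.

7.78 ppm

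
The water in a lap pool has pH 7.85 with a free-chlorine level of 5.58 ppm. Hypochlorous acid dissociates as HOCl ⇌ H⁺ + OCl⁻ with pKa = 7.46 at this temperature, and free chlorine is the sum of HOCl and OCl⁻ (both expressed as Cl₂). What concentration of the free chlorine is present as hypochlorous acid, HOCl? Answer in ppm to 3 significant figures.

1.62 ppm

[OCl⁻]/[HOCl] = 10^(pH − pKa) = 10^(7.85 − 7.46) = 10^0.39 = 2.455.
Fraction as HOCl = 1 / (1 + 2.455) = 0.2895.
HOCl = 0.2895 × 5.58 ppm = 1.615 ppm.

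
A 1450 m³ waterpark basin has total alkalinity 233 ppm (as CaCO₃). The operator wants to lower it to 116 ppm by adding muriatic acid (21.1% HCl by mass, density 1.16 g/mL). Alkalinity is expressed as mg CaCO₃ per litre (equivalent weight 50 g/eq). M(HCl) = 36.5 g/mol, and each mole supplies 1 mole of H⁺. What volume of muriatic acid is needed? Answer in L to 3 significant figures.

Volume: 1450 m³ = 1,450,000 L.
Alkalinity to neutralize: (233 − 116) = 117 mg/L as CaCO₃ × 1,450,000 L = 169,600 g as CaCO₃.
Equivalents of H⁺ required: 169,600 ÷ 50 g/eq = 3393 eq = 3393 mol HCl.
Mass of HCl: 3393 × 36.5 = 123,800 g.
Mass of 21.1% solution: 123,800 / 0.211 = 586,900 g.
Volume: 586,900 g ÷ 1.16 g/mL = 506,000 mL.

506 L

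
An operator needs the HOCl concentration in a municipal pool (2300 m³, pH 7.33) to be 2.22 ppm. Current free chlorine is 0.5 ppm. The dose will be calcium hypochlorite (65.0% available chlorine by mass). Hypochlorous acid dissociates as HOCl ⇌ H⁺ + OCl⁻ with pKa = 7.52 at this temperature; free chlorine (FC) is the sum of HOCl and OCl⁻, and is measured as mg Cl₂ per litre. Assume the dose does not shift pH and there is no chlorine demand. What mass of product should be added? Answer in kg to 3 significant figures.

11.2 kg

Volume: 2300 m³ = 2,300,000 L.
[OCl⁻]/[HOCl] = 10^(pH − pKa) = 10^(7.33 − 7.52) = 0.6457; fraction as HOCl = 1/(1 + 0.6457) = 0.6077.
Free chlorine required for 2.22 ppm HOCl: 2.22 / 0.6077 = 3.653 ppm.
FC to add: 3.653 − 0.5 = 3.153 mg/L as Cl₂.
Cl₂ equivalent: 3.153 mg/L × 2,300,000 L = 7253 g.
Product at 65.0% available Cl: 7253 / 0.65 = 11,160 g.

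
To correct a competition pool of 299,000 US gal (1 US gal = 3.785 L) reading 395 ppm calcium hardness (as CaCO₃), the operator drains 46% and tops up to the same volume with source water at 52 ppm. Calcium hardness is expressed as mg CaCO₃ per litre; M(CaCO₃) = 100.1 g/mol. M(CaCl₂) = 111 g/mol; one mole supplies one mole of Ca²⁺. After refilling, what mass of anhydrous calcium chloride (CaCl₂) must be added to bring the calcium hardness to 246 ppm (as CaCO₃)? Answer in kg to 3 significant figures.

11.0 kg

Volume: 299,000 US gal × 3.785 L/gal = 1,131,715 L.
After draining 46% and refilling: 395 × 0.54 + 52 × 0.46 = 237.22 ppm.
Deficit to target: 246 − 237.22 = 8.78 mg/L.
As CaCO₃: 8.78 mg/L × 1,131,715 L = 9936 g; ÷ 100.1 = 99.27 mol Ca²⁺.
Mass: 99.27 × 111 = 11,020 g.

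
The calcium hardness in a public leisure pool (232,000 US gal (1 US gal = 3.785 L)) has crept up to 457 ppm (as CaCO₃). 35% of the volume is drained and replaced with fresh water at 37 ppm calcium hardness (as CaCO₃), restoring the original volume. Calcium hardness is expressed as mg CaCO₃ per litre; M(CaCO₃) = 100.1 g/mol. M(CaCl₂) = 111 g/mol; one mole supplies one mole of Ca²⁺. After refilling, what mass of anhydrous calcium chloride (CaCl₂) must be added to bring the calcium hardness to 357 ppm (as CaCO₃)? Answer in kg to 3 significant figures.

Volume: 232,000 US gal × 3.785 L/gal = 878,120 L.
After draining 35% and refilling: 457 × 0.65 + 37 × 0.35 = 310 ppm.
Deficit to target: 357 − 310 = 47 mg/L.
As CaCO₃: 47 mg/L × 878,120 L = 41,270 g; ÷ 100.1 = 412.3 mol Ca²⁺.
Mass: 412.3 × 111 = 45,770 g.

45.8 kg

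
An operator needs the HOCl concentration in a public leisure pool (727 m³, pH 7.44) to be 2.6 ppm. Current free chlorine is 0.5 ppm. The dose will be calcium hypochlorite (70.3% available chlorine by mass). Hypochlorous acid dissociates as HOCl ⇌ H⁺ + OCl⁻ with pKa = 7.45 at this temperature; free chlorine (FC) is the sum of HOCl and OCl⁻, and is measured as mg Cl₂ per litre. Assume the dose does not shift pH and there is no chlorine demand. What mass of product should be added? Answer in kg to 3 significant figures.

4.80 kg

Volume: 727 m³ = 727,000 L.
[OCl⁻]/[HOCl] = 10^(pH − pKa) = 10^(7.44 − 7.45) = 0.9772; fraction as HOCl = 1/(1 + 0.9772) = 0.5058.
Free chlorine required for 2.6 ppm HOCl: 2.6 / 0.5058 = 5.141 ppm.
FC to add: 5.141 − 0.5 = 4.641 mg/L as Cl₂.
Cl₂ equivalent: 4.641 mg/L × 727,000 L = 3374 g.
Product at 70.3% available Cl: 3374 / 0.703 = 4799 g.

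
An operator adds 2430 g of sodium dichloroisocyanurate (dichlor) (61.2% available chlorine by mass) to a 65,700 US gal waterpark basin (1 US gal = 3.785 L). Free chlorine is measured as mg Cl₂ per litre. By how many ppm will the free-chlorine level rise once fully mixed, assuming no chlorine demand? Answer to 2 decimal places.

5.98 ppm

Volume: 65,700 US gal × 3.785 L/gal = 248,674 L.
Available chlorine delivered: 2430 g × 0.612 = 1487 g as Cl₂.
Concentration rise: 1487 g / 248,674 L = 5.98 mg/L = 5.98 ppm.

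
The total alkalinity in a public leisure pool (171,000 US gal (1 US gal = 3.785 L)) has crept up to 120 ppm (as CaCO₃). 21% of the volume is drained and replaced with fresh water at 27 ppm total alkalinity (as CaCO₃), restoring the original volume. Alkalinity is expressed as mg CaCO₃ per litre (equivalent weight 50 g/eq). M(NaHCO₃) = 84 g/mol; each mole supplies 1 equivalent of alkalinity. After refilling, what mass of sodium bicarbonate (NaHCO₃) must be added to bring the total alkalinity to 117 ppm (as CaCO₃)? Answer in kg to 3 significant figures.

18.0 kg

Volume: 171,000 US gal × 3.785 L/gal = 647,235 L.
After draining 21% and refilling: 120 × 0.79 + 27 × 0.21 = 100.47 ppm.
Deficit to target: 117 − 100.47 = 16.53 mg/L.
As CaCO₃: 16.53 mg/L × 647,235 L = 10,700 g; ÷ 50 g/eq ÷ 1 = 214 mol NaHCO₃.
Mass: 214 × 84 = 17,970 g.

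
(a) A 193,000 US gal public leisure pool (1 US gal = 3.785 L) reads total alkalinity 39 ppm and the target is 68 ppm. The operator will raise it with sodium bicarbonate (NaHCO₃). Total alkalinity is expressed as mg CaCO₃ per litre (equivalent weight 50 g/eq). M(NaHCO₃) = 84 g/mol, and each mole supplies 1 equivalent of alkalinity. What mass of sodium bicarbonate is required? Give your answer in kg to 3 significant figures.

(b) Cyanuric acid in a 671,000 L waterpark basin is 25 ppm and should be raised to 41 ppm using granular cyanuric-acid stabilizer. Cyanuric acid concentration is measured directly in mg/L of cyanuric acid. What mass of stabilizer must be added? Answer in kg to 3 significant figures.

(a) Volume: 193,000 US gal × 3.785 L/gal = 730,505 L.
(a) Alkalinity to add: (68 − 39) = 29 mg/L as CaCO₃ × 730,505 L = 21,180 g as CaCO₃.
(a) Equivalents: 21,180 g ÷ 50 g/eq = 423.7 eq.
(a) NaHCO₃ supplies 1 eq per mole → 423.7 mol.
(a) Mass: 423.7 mol × 84 g/mol = 35,590 g.

(b) CYA to add: (41 − 25) = 16 mg/L × 671,000 L = 10,740 g cyanuric acid.

(a) 35.6 kg; (b) 10.7 kg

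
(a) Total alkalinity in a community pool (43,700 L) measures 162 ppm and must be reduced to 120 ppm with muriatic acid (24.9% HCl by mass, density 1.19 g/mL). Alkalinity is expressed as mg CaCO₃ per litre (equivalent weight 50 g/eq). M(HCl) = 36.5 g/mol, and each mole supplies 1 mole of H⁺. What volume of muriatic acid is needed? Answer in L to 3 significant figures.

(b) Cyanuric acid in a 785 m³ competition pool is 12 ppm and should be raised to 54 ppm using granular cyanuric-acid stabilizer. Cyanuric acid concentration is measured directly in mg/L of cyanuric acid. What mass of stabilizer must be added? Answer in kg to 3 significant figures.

(a) 4.52 L; (b) 33.0 kg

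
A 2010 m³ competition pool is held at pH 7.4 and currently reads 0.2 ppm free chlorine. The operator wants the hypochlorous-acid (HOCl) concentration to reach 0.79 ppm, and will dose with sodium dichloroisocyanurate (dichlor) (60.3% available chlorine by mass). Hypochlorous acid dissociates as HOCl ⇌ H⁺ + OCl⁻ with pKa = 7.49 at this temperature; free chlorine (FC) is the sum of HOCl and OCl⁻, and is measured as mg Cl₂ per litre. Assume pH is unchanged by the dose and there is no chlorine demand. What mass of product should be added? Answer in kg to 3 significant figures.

Volume: 2010 m³ = 2,010,000 L.
[OCl⁻]/[HOCl] = 10^(pH − pKa) = 10^(7.4 − 7.49) = 0.8128; fraction as HOCl = 1/(1 + 0.8128) = 0.5516.
Free chlorine required for 0.79 ppm HOCl: 0.79 / 0.5516 = 1.432 ppm.
FC to add: 1.432 − 0.2 = 1.232 mg/L as Cl₂.
Cl₂ equivalent: 1.232 mg/L × 2,010,000 L = 2477 g.
Product at 60.3% available Cl: 2477 / 0.603 = 4107 g.

4.11 kg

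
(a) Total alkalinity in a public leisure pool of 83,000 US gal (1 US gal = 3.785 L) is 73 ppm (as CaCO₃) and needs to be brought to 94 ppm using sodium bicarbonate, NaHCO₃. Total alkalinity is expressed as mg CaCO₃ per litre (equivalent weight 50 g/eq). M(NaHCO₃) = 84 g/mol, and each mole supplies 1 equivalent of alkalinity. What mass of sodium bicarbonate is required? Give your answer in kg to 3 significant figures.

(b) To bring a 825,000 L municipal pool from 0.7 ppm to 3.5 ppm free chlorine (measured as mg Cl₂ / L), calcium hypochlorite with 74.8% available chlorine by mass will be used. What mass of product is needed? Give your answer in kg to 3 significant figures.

(a) Volume: 83,000 US gal × 3.785 L/gal = 314,155 L.
(a) Alkalinity to add: (94 − 73) = 21 mg/L as CaCO₃ × 314,155 L = 6597 g as CaCO₃.
(a) Equivalents: 6597 g ÷ 50 g/eq = 131.9 eq.
(a) NaHCO₃ supplies 1 eq per mole → 131.9 mol.
(a) Mass: 131.9 mol × 84 g/mol = 11,080 g.

(b) Chlorine deficit: 3.5 − 0.7 = 2.8 ppm = 2.8 mg/L as Cl₂.
(b) Cl₂ equivalent needed: 2.8 mg/L × 825,000 L = 2,310,000 mg = 2310 g.
(b) Product at 74.8% available chlorine: 2310 / 0.748 = 3088 g.

(a) 11.1 kg; (b) 3.09 kg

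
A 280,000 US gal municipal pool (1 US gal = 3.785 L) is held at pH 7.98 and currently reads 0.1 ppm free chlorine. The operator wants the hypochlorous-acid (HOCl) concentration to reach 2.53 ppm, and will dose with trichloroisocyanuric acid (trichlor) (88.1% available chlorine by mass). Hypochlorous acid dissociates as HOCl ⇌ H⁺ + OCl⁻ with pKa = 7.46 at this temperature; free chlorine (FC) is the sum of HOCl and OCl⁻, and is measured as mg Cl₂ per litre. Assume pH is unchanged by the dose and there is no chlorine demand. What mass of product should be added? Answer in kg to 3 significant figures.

13.0 kg

Volume: 280,000 US gal × 3.785 L/gal = 1,059,800 L.
[OCl⁻]/[HOCl] = 10^(pH − pKa) = 10^(7.98 − 7.46) = 3.311; fraction as HOCl = 1/(1 + 3.311) = 0.2319.
Free chlorine required for 2.53 ppm HOCl: 2.53 / 0.2319 = 10.91 ppm.
FC to add: 10.91 − 0.1 = 10.81 mg/L as Cl₂.
Cl₂ equivalent: 10.81 mg/L × 1,059,800 L = 11,450 g.
Product at 88.1% available Cl: 11,450 / 0.881 = 13,000 g.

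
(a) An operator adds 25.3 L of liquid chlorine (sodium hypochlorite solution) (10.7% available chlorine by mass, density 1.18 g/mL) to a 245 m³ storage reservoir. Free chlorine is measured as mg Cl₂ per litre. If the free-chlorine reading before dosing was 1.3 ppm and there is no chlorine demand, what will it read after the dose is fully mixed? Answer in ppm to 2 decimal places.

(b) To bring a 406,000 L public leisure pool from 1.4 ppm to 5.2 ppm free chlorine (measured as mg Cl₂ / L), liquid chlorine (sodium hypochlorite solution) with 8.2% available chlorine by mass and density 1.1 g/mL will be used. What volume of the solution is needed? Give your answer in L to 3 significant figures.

(a) 14.34 ppm; (b) 17.1 L

(a) Volume: 245 m³ = 245,000 L.
(a) Mass of solution: 25.3 L × 1000 mL/L × 1.18 g/mL = 29,850 g.
(a) Available chlorine delivered: 29,850 g × 0.107 = 3194 g as Cl₂.
(a) Concentration rise: 3194 g / 245,000 L = 13.04 mg/L = 13.04 ppm.
(a) Final FC: 1.3 + 13.04 = 14.34 ppm.

(b) Chlorine deficit: 5.2 − 1.4 = 3.8 ppm = 3.8 mg/L as Cl₂.
(b) Cl₂ equivalent needed: 3.8 mg/L × 406,000 L = 1,543,000 mg = 1543 g.
(b) Product at 8.2% available chlorine: 1543 / 0.082 = 18,810 g.
(b) Volume at density 1.1 g/mL: 18,810 g ÷ 1.1 g/mL = 17,100 mL.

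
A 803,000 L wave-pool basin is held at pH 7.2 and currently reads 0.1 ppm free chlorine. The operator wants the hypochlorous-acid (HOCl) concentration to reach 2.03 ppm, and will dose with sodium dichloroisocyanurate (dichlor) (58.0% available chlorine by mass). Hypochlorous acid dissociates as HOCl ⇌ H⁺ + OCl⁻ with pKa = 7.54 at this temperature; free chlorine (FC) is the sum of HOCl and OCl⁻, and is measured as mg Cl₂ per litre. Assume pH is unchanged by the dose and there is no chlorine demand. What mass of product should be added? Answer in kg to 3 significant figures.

[OCl⁻]/[HOCl] = 10^(pH − pKa) = 10^(7.2 − 7.54) = 0.4571; fraction as HOCl = 1/(1 + 0.4571) = 0.6863.
Free chlorine required for 2.03 ppm HOCl: 2.03 / 0.6863 = 2.958 ppm.
FC to add: 2.958 − 0.1 = 2.858 mg/L as Cl₂.
Cl₂ equivalent: 2.858 mg/L × 803,000 L = 2295 g.
Product at 58.0% available Cl: 2295 / 0.58 = 3957 g.

3.96 kg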